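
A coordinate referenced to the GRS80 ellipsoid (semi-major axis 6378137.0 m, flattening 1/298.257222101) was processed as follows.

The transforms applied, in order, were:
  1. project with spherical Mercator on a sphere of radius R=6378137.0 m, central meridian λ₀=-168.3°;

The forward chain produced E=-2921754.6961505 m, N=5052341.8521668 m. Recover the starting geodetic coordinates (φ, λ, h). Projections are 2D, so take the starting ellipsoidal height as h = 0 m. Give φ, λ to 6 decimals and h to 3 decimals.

start: E=-2921754.6962, N=5052341.8522 m
→ merc⁻¹: φ=41.27063000°, λ=165.45343100°

φ=41.270630°, λ=165.453431°, h=0.000 m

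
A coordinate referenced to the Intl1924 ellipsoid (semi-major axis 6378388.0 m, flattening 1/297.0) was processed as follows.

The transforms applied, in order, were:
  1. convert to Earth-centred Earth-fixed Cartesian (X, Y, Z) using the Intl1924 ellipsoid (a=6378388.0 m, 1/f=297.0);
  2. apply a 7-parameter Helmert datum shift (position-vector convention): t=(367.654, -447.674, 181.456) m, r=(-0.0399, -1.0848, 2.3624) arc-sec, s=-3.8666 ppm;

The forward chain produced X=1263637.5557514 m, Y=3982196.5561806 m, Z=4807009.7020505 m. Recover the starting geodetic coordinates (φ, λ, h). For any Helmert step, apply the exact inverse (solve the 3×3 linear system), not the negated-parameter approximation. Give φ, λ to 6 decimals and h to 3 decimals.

start: X=1263637.5558, Y=3982196.5562, Z=4807009.7021 m
→ Helmert⁻¹: X=1263345.6809, Y=3982644.2303, Z=4806840.9583
→ geod (Bowring, a=6378388.000): φ=49.19326100°, λ=72.40030700°, h=2797.7720 m

φ=49.193261°, λ=72.400307°, h=2797.772 m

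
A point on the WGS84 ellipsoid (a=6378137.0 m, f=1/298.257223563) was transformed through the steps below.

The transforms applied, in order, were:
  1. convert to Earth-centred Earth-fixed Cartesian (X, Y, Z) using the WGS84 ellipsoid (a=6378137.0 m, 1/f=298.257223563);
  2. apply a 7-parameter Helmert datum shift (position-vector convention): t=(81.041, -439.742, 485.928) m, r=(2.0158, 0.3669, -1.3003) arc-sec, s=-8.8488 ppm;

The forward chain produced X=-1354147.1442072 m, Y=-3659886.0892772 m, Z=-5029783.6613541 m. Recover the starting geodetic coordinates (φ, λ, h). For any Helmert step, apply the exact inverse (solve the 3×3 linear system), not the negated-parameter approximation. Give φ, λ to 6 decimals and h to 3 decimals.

start: X=-1354147.1442, Y=-3659886.0893, Z=-5029783.6614 m
→ Helmert⁻¹: X=-1354208.1510, Y=-3659536.4265, Z=-5030280.7462
→ geod (Bowring, a=6378137.000): φ=-52.38492700°, λ=-110.30694800°, h=1541.9790 m

φ=-52.384927°, λ=-110.306948°, h=1541.979 m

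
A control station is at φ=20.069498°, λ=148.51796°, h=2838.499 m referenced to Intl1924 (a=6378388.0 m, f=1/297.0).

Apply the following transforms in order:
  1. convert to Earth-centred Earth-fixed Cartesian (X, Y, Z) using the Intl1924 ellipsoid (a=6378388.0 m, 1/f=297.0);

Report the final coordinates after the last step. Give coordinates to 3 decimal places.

X=-5113508.208 m, Y=3131357.474 m, Z=2175926.285 m

start: φ=20.069498°, λ=148.517960°, h=2838.499 m
→ ECEF (a=6378388.000, f=1/297.0): X=-5113508.2085, Y=3131357.4741, Z=2175926.2852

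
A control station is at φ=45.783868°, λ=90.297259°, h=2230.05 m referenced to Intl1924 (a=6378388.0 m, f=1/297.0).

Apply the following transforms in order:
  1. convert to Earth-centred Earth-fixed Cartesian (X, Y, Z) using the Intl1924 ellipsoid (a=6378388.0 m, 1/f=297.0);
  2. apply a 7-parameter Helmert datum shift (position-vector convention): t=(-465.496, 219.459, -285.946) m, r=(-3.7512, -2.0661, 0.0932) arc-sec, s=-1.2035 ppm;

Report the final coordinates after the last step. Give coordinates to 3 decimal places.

start: φ=45.783868°, λ=90.297259°, h=2230.050 m
→ ECEF (a=6378388.000, f=1/297.0): X=-23125.1967, Y=4457272.2214, Z=4550208.2005
→ Helmert 7p (PV): X=-23638.2570, Y=4457569.0571, Z=4549835.4853

X=-23638.257 m, Y=4457569.057 m, Z=4549835.485 m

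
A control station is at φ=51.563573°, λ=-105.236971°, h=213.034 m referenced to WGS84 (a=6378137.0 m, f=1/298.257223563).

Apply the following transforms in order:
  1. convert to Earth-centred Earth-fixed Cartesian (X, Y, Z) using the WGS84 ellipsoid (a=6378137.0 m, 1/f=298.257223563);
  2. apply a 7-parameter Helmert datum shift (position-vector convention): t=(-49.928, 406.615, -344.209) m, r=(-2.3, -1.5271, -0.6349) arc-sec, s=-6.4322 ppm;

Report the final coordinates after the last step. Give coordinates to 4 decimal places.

X=-1044307.0653 m, Y=-3833082.1985 m, Z=4972588.1411 m

start: φ=51.563573°, λ=-105.236971°, h=213.034 m
→ ECEF (a=6378137.000, f=1/298.257223563): X=-1044215.2367, Y=-3833572.1373, Z=4972929.3211
→ Helmert 7p (PV): X=-1044307.0653, Y=-3833082.1985, Z=4972588.1411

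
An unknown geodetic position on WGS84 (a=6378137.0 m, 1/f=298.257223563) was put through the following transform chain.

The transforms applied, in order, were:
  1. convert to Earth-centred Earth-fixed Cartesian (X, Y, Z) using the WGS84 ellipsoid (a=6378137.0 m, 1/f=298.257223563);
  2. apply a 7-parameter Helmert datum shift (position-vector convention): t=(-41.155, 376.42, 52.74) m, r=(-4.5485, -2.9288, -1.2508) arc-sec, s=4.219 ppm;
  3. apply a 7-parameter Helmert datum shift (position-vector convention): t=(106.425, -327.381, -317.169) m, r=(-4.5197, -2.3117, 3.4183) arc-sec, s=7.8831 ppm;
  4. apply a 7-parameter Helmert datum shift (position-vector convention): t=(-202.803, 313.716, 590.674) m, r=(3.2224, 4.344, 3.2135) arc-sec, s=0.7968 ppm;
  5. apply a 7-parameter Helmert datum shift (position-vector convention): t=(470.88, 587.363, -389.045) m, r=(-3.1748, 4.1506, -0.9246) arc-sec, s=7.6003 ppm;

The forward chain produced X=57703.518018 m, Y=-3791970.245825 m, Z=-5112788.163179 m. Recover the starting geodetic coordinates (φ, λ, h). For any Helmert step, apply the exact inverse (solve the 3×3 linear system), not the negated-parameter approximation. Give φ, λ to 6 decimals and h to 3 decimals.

start: X=57703.5180, Y=-3791970.2458, Z=-5112788.1632 m
→ Helmert⁻¹: X=57352.0785, Y=-3792449.8377, Z=-5112417.4815
→ Helmert⁻¹: X=57603.4253, Y=-3792841.3068, Z=-5112943.6141
→ Helmert⁻¹: X=57376.3985, Y=-3792372.9506, Z=-5112669.8841
→ Helmert⁻¹: X=57367.7123, Y=-3792620.2753, Z=-5112785.5021
→ geod (Bowring, a=6378137.000): φ=-53.61308000°, λ=-89.13340200°, h=1828.4190 m

φ=-53.613080°, λ=-89.133402°, h=1828.419 m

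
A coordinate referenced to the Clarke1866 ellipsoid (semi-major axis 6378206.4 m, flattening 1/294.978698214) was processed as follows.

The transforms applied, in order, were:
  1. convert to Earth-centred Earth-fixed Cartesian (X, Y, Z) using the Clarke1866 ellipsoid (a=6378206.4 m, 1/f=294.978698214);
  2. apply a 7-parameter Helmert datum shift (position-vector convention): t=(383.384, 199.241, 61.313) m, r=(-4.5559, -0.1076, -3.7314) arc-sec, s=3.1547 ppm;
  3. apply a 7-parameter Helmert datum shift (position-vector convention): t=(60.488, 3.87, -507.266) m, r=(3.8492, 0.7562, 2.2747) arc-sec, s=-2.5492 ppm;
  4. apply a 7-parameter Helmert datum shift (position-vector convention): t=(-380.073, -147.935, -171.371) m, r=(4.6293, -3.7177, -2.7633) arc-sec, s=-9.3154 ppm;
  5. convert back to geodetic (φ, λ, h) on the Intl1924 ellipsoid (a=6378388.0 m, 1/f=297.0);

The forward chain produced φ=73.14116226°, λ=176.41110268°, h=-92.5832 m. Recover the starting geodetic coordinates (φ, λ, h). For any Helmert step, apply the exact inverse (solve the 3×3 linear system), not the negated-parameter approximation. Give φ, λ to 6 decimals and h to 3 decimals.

φ=73.143758°, λ=176.410359°, h=886.990 m

start: φ=73.141162°, λ=176.411103°, h=-92.583 m
→ ECEF (a=6378388.000, f=1/297.0): X=-1851882.0462, Y=116150.2719, Z=6081886.2715
→ Helmert⁻¹: X=-1851411.1563, Y=116410.9917, Z=6082145.0568
→ Helmert⁻¹: X=-1851497.3789, Y=116541.3481, Z=6082658.8660
→ Helmert⁻¹: X=-1851873.8494, Y=116173.8893, Z=6082581.8964
→ geod (Bowring, a=6378206.400): φ=73.14375800°, λ=176.41035900°, h=886.9900 m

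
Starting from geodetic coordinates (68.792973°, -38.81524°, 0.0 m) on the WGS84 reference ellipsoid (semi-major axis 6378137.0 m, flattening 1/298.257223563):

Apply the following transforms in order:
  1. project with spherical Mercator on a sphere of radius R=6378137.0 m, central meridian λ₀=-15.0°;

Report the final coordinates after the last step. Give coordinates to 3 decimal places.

E=-2651100.390 m, N=10686778.580 m

start: φ=68.792973°, λ=-38.815240°, h=0.000 m
→ merc (R=6378137.0, λ₀=-15.0°): E=-2651100.3899, N=10686778.5804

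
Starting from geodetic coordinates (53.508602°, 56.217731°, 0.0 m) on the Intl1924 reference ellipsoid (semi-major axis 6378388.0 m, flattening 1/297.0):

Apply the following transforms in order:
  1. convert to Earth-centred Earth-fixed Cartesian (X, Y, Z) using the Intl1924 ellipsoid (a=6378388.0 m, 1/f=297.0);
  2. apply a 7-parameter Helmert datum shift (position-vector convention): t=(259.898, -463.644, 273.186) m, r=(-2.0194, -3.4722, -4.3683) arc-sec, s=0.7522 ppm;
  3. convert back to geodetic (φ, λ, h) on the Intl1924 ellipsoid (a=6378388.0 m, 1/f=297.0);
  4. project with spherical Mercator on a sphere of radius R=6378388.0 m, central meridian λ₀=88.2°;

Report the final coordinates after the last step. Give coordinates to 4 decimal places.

E=-3561153.6841 m, N=7078525.7541 m

start: φ=53.508602°, λ=56.217731°, h=0.000 m
→ ECEF (a=6378388.000, f=1/297.0): X=2113784.8601, Y=3159648.8853, Z=5104509.2247
→ Helmert 7p (PV): X=2114027.3357, Y=3159192.8268, Z=5104790.8991
→ geod (Bowring, a=6378388.000): φ=53.51187094°, λ=56.21087104°, h=81.2334 m
→ merc (R=6378388.0, λ₀=88.2°): E=-3561153.6841, N=7078525.7541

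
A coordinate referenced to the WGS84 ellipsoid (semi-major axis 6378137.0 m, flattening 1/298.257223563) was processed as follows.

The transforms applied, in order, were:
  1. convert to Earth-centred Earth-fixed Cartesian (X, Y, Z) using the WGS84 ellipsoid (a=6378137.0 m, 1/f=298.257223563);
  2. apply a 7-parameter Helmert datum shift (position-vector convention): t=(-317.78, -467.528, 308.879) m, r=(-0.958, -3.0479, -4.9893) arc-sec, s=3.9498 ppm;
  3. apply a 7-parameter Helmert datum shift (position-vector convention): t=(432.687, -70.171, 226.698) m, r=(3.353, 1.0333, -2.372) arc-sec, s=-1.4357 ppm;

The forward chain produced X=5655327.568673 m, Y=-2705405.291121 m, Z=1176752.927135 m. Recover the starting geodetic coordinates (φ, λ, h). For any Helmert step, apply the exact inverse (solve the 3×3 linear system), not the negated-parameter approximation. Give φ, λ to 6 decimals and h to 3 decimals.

start: X=5655327.5687, Y=-2705405.2911, Z=1176752.9271 m
→ Helmert⁻¹: X=5654928.2160, Y=-2705254.8472, Z=1176600.2232
→ Helmert⁻¹: X=5655306.4613, Y=-2704645.3035, Z=1176190.5699
→ geod (Bowring, a=6378137.000): φ=10.69663200°, λ=-25.55941700°, h=761.3460 m

φ=10.696632°, λ=-25.559417°, h=761.346 m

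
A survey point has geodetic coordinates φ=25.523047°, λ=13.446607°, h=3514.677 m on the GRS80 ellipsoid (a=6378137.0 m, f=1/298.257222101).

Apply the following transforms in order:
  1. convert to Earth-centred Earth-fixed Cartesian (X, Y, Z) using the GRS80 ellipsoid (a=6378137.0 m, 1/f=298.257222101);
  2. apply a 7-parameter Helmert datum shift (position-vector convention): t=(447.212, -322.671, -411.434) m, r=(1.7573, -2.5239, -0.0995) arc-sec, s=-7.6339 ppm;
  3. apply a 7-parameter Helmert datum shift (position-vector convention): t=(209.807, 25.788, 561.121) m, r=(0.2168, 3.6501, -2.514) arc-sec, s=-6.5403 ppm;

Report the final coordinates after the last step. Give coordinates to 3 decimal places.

start: φ=25.523047°, λ=13.446607°, h=3514.677 m
→ ECEF (a=6378137.000, f=1/298.257222101): X=5604493.2691, Y=1339997.2606, Z=2732989.1543
→ Helmert 7p (PV): X=5604864.9022, Y=1339638.3728, Z=2732636.8503
→ Helmert 7p (PV): X=5605102.7363, Y=1339584.2141, Z=2733082.3231

X=5605102.736 m, Y=1339584.214 m, Z=2733082.323 m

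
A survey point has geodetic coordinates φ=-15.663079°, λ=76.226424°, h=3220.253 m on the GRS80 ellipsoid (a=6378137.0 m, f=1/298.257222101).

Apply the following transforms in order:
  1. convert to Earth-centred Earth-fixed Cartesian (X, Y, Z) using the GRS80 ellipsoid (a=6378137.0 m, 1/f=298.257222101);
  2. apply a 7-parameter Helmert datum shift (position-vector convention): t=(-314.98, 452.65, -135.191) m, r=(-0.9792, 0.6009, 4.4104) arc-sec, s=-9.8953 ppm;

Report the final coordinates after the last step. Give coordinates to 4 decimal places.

start: φ=-15.663079°, λ=76.226424°, h=3220.253 m
→ ECEF (a=6378137.000, f=1/298.257222101): X=1463247.7231, Y=5969160.1990, Z=-1711729.0106
→ Helmert 7p (PV): X=1462785.6445, Y=5969576.9436, Z=-1711879.8634

X=1462785.6445 m, Y=5969576.9436 m, Z=-1711879.8634 m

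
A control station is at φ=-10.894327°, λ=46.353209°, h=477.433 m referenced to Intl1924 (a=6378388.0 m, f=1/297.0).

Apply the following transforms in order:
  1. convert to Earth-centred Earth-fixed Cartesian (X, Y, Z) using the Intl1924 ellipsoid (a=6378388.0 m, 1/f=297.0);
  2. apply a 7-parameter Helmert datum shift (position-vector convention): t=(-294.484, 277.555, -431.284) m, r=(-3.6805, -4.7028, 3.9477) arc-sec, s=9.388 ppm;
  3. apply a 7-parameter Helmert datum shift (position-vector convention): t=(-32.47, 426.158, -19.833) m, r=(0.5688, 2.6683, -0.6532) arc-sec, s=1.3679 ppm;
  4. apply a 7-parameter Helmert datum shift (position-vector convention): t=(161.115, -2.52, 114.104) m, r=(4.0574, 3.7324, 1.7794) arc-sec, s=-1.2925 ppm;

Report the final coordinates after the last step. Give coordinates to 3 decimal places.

X=4323685.041 m, Y=4534012.493 m, Z=-1197996.905 m

start: φ=-10.894327°, λ=46.353209°, h=477.433 m
→ ECEF (a=6378388.000, f=1/297.0): X=4323931.3514, Y=4533156.5365, Z=-1197633.7760
→ Helmert 7p (PV): X=4323618.0057, Y=4533538.0349, Z=-1198058.6060
→ Helmert 7p (PV): X=4323590.3083, Y=4533960.0061, Z=-1198123.5077
→ Helmert 7p (PV): X=4323685.0415, Y=4534012.4926, Z=-1197996.9045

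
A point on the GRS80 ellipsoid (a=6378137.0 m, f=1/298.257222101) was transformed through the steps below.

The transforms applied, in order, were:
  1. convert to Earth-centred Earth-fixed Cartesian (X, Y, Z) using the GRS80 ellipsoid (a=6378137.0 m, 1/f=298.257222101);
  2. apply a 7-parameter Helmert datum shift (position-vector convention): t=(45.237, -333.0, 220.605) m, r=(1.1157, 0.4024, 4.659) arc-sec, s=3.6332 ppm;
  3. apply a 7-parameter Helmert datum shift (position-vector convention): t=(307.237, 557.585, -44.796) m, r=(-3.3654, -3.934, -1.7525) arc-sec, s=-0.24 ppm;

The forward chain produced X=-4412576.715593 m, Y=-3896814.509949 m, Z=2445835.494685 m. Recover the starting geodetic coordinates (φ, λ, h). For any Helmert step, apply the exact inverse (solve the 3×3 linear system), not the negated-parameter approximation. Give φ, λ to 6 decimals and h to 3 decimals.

φ=22.695446°, λ=-138.552756°, h=118.546 m

start: X=-4412576.7156, Y=-3896814.5099, Z=2445835.4947 m
→ Helmert⁻¹: X=-4412805.2479, Y=-3897450.4302, Z=2445901.4507
→ Helmert⁻¹: X=-4412927.2466, Y=-3896990.3655, Z=2445684.4301
→ geod (Bowring, a=6378137.000): φ=22.69544600°, λ=-138.55275600°, h=118.5460 m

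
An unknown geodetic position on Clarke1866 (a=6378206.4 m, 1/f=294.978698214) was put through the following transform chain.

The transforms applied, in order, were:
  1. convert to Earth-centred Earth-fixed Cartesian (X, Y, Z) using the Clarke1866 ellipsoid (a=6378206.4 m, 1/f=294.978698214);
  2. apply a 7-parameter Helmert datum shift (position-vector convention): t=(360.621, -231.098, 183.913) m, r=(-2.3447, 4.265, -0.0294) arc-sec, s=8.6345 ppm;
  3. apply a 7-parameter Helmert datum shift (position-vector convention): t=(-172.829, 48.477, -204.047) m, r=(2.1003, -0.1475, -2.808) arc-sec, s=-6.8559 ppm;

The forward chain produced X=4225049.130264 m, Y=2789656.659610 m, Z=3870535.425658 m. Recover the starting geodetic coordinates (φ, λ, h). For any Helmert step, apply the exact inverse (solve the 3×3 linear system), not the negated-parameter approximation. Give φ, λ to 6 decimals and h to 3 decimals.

start: X=4225049.1303, Y=2789656.6596, Z=3870535.4257 m
→ Helmert⁻¹: X=4225215.7170, Y=2789724.2422, Z=3870734.5823
→ Helmert⁻¹: X=4224738.1848, Y=2789887.8535, Z=3870636.3194
→ geod (Bowring, a=6378206.400): φ=37.58668600°, λ=33.43955200°, h=2684.3830 m

φ=37.586686°, λ=33.439552°, h=2684.383 m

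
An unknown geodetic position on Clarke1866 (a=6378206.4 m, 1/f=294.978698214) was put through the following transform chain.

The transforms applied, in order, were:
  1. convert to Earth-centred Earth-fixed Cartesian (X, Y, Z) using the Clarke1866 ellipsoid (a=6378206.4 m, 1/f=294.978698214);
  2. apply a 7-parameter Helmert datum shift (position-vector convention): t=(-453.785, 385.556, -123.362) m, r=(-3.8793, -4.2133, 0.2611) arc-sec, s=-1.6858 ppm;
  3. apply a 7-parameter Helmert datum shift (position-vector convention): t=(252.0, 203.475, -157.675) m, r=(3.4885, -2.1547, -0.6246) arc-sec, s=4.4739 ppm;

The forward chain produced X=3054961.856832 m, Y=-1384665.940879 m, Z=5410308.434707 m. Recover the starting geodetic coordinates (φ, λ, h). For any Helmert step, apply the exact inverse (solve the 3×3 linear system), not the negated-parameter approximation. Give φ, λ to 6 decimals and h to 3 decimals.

φ=58.373523°, λ=-24.389101°, h=3532.281 m

start: X=3054961.8568, Y=-1384665.9409, Z=5410308.4347 m
→ Helmert⁻¹: X=3054756.9026, Y=-1384762.4647, Z=5410433.4132
→ Helmert⁻¹: X=3055324.6025, Y=-1385255.9803, Z=5410477.4332
→ geod (Bowring, a=6378206.400): φ=58.37352300°, λ=-24.38910100°, h=3532.2810 m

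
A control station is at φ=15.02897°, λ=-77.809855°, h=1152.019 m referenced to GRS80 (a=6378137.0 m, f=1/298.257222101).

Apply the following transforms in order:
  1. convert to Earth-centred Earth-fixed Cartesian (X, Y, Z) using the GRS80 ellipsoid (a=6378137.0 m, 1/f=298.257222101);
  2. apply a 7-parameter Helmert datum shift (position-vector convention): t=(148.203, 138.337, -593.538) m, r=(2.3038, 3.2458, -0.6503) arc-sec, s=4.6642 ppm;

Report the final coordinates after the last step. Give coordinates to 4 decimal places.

X=1301408.0922 m, Y=-6023433.4963 m, Z=1642821.3026 m

start: φ=15.028970°, λ=-77.809855°, h=1152.019 m
→ ECEF (a=6378137.000, f=1/298.257222101): X=1301246.9484, Y=-6023521.2794, Z=1643494.9295
→ Helmert 7p (PV): X=1301408.0922, Y=-6023433.4963, Z=1642821.3026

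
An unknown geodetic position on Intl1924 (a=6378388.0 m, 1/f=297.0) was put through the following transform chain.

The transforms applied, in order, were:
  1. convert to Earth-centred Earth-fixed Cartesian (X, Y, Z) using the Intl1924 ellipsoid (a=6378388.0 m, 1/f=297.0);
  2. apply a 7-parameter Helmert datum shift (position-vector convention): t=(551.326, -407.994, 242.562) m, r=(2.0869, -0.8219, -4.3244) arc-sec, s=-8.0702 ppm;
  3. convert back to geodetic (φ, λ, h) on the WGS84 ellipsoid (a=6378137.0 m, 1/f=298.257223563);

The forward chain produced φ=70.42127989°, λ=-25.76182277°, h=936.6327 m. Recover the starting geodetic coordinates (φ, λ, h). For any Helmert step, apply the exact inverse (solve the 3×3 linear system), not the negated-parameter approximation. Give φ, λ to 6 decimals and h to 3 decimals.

φ=70.426805°, λ=-25.755469°, h=363.727 m

start: φ=70.421280°, λ=-25.761823°, h=936.633 m
→ ECEF (a=6378137.000, f=1/298.257223563): X=1930920.3705, Y=-931856.6092, Z=5987834.9025
→ Helmert⁻¹: X=1930428.0081, Y=-931355.0798, Z=5987642.3929
→ geod (Bowring, a=6378388.000): φ=70.42680500°, λ=-25.75546900°, h=363.7270 m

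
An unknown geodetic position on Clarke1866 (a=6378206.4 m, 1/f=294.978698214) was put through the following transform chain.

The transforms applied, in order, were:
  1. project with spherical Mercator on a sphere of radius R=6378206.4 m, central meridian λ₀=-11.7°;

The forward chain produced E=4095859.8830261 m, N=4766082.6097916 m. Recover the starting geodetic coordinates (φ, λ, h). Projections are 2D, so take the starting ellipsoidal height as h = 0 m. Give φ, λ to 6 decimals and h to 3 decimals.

start: E=4095859.8830, N=4766082.6098 m
→ merc⁻¹: φ=39.30900300°, λ=25.09333500°

φ=39.309003°, λ=25.093335°, h=0.000 m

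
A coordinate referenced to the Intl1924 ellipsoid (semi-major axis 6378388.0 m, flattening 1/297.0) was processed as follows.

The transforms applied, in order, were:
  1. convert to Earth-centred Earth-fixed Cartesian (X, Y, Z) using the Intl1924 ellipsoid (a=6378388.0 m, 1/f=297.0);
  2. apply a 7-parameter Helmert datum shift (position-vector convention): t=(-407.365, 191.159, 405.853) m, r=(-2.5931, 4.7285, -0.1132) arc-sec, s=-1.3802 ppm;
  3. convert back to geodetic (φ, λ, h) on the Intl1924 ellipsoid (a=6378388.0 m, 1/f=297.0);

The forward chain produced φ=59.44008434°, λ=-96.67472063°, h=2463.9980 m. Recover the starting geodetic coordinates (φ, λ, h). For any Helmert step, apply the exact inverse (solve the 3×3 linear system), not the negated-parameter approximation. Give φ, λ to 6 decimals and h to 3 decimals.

start: φ=59.440084°, λ=-96.674721°, h=2463.998 m
→ ECEF (a=6378388.000, f=1/297.0): X=-378033.2840, Y=-3230343.3752, Z=5471263.1194
→ Helmert⁻¹: X=-377750.0824, Y=-3230607.9778, Z=5470815.5433
→ geod (Bowring, a=6378388.000): φ=59.43626600°, λ=-96.66922400°, h=2195.4990 m

φ=59.436266°, λ=-96.669224°, h=2195.499 m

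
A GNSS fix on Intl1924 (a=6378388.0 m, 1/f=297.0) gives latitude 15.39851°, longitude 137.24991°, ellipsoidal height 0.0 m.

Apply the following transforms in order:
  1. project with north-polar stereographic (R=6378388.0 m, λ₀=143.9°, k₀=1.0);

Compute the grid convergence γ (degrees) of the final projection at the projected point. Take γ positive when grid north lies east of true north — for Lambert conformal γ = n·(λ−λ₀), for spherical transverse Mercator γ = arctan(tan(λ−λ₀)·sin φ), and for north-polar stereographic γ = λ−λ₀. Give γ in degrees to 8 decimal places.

-6.65009000

start: φ=15.398510°, λ=137.249910°, h=0.000 m
→ into stereo (λ₀=143.9°): φ=15.39851000°, λ−λ₀=-6.65009000°
convergence γ = -6.65009000°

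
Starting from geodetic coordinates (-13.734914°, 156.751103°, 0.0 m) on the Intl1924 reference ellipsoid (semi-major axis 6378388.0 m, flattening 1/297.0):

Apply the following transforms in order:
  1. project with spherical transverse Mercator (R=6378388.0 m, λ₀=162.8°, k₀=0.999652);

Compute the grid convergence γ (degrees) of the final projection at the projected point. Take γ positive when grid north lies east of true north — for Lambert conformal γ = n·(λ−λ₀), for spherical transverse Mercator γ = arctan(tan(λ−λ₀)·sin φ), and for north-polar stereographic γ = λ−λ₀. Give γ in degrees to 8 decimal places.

start: φ=-13.734914°, λ=156.751103°, h=0.000 m
→ into tm (λ₀=162.8°): φ=-13.73491400°, λ−λ₀=-6.04889700°
convergence γ = 1.44124601°

1.44124601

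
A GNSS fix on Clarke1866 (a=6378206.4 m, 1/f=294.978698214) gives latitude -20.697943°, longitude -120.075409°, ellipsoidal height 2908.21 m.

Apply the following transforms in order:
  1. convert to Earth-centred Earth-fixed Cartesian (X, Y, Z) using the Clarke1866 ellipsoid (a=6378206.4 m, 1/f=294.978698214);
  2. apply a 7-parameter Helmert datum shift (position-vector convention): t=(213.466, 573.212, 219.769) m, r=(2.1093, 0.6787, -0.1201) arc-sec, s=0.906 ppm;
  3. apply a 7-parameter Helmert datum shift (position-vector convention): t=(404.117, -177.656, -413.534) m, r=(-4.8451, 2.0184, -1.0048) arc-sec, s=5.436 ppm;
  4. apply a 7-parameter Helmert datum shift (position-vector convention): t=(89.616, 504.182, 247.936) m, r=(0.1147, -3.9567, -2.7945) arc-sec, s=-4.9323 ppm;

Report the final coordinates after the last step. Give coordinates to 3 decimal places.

start: φ=-20.697943°, λ=-120.075409°, h=2908.210 m
→ ECEF (a=6378206.400, f=1/294.978698214): X=-2992694.4052, Y=-5167779.4229, Z=-2241037.6722
→ Helmert 7p (PV): X=-2992494.0336, Y=-5167186.2331, Z=-2240862.9330
→ Helmert 7p (PV): X=-2992153.2834, Y=-5167430.0377, Z=-2241137.9888
→ Helmert 7p (PV): X=-2992075.9271, Y=-5166858.5843, Z=-2240939.2694

X=-2992075.927 m, Y=-5166858.584 m, Z=-2240939.269 m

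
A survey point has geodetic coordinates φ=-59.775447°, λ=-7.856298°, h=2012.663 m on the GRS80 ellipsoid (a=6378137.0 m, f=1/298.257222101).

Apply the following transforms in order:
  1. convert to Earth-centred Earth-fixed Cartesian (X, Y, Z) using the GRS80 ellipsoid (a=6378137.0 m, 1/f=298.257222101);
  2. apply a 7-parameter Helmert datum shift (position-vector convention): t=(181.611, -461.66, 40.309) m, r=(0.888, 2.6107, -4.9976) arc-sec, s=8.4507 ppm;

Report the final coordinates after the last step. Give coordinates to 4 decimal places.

X=3189666.7872 m, Y=-440624.6664 m, Z=-5489713.3504 m

start: φ=-59.775447°, λ=-7.856298°, h=2012.663 m
→ ECEF (a=6378137.000, f=1/298.257222101): X=3189538.3692, Y=-440105.6411, Z=-5489665.0027
→ Helmert 7p (PV): X=3189666.7872, Y=-440624.6664, Z=-5489713.3504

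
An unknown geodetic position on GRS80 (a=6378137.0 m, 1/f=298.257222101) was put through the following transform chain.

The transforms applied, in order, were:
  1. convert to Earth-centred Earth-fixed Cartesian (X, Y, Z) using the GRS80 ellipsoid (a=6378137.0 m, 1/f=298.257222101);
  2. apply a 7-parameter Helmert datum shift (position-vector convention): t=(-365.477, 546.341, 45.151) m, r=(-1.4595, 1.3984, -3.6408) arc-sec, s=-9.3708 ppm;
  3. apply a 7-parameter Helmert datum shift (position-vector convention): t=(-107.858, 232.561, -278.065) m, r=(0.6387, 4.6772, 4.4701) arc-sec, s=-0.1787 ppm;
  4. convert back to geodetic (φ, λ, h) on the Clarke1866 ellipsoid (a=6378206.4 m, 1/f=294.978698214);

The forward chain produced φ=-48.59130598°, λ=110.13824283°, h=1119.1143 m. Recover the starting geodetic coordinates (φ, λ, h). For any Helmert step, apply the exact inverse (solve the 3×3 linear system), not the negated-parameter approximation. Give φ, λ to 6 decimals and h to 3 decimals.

φ=-48.594193°, λ=110.133750°, h=349.664 m

start: φ=-48.591306°, λ=110.138243°, h=1119.114 m
→ ECEF (a=6378206.400, f=1/294.978698214): X=-1455472.2694, Y=3969054.1552, Z=-4761254.3311
→ Helmert⁻¹: X=-1455170.7006, Y=3968839.0968, Z=-4761022.4034
→ Helmert⁻¹: X=-1454856.6234, Y=3968337.9513, Z=-4761093.9539
→ geod (Bowring, a=6378137.000): φ=-48.59419300°, λ=110.13375000°, h=349.6640 m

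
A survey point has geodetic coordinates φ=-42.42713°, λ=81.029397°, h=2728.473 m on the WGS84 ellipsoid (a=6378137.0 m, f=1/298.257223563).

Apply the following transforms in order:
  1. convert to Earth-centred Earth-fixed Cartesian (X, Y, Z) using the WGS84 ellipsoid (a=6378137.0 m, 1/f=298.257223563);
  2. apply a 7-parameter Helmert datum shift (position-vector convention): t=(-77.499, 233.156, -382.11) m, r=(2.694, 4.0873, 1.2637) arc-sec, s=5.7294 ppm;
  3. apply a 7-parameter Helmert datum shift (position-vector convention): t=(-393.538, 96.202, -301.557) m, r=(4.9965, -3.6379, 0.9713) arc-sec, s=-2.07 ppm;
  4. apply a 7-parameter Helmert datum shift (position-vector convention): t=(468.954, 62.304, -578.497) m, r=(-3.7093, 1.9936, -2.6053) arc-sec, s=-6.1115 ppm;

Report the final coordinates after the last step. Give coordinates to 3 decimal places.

start: φ=-42.427130°, λ=81.029397°, h=2728.473 m
→ ECEF (a=6378137.000, f=1/298.257223563): X=735531.9886, Y=4659437.4874, Z=-4282584.0833
→ Helmert 7p (PV): X=735345.2939, Y=4659757.7802, Z=-4282944.4485
→ Helmert 7p (PV): X=735003.8293, Y=4659951.5478, Z=-4283111.2941
→ Helmert 7p (PV): X=735485.7530, Y=4659899.0653, Z=-4283754.5191

X=735485.753 m, Y=4659899.065 m, Z=-4283754.519 m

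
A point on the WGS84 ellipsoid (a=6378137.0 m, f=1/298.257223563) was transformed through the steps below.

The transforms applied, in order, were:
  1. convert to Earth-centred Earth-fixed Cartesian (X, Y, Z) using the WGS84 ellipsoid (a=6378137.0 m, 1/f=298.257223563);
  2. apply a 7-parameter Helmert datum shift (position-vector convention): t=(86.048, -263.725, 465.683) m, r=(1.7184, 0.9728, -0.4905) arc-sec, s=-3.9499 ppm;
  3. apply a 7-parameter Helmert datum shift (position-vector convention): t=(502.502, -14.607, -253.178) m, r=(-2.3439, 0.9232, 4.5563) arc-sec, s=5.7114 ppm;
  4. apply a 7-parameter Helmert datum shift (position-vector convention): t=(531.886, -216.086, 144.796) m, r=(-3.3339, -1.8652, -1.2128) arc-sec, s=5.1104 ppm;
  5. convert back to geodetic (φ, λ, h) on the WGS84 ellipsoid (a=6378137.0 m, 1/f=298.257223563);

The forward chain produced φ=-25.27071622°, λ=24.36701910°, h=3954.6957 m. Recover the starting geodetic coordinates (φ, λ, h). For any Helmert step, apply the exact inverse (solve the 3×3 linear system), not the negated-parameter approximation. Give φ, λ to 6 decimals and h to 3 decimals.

start: φ=-25.270716°, λ=24.367019°, h=3954.696 m
→ ECEF (a=6378137.000, f=1/298.257223563): X=5260436.1410, Y=2382589.4925, Z=-2707911.5328
→ Helmert⁻¹: X=5259838.8758, Y=2382868.0991, Z=-2708051.5382
→ Helmert⁻¹: X=5259371.0898, Y=2382783.6888, Z=-2707732.2782
→ Helmert⁻¹: X=5259312.9212, Y=2383046.7712, Z=-2708203.7073
→ geod (Bowring, a=6378137.000): φ=-25.27631400°, λ=24.37575100°, h=3324.8750 m

φ=-25.276314°, λ=24.375751°, h=3324.875 m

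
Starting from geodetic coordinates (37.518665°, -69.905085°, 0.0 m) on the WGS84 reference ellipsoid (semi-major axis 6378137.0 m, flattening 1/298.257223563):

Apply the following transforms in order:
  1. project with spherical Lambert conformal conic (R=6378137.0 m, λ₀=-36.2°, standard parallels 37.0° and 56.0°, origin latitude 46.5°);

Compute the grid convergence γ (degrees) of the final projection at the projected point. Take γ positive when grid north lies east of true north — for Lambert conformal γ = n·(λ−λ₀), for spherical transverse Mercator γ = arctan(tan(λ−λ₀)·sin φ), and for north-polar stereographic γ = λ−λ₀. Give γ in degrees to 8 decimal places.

start: φ=37.518665°, λ=-69.905085°, h=0.000 m
→ into lcc (λ₀=-36.2°): φ=37.51866500°, λ−λ₀=-33.70508500°
convergence γ = -24.56297489°

-24.56297489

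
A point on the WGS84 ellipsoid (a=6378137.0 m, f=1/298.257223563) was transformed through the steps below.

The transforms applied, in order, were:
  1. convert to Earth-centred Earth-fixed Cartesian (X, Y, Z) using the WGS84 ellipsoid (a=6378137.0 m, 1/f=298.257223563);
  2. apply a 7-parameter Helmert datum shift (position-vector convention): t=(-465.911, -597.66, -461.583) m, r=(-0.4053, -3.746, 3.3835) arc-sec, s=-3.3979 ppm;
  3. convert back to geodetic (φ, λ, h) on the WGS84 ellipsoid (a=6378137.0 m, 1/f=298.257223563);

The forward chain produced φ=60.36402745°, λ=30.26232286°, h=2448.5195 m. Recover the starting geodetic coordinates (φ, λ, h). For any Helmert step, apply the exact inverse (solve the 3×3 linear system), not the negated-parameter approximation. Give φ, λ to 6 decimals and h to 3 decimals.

start: φ=60.364027°, λ=30.262323°, h=2448.519 m
→ ECEF (a=6378137.000, f=1/298.257223563): X=2732078.3542, Y=1594088.5478, Z=5522772.7579
→ Helmert⁻¹: X=2732680.0157, Y=1594635.9476, Z=5523206.6132
→ geod (Bowring, a=6378137.000): φ=60.35974900°, λ=30.26539400°, h=3219.0240 m

φ=60.359749°, λ=30.265394°, h=3219.024 m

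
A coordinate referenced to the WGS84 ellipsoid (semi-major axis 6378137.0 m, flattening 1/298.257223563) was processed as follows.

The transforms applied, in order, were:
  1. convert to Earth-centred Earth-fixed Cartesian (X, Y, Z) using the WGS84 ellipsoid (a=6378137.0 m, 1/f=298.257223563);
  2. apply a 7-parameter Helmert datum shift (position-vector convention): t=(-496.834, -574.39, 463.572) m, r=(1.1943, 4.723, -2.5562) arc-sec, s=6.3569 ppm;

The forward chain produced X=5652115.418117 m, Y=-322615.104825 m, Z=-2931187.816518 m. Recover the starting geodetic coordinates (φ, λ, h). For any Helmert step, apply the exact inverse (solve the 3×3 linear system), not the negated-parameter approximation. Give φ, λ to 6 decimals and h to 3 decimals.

start: X=5652115.4181, Y=-322615.1048, Z=-2931187.8165 m
→ Helmert⁻¹: X=5652647.4343, Y=-321985.5893, Z=-2931501.4552
→ geod (Bowring, a=6378137.000): φ=-27.53104100°, λ=-3.26015400°, h=2121.3300 m

φ=-27.531041°, λ=-3.260154°, h=2121.330 m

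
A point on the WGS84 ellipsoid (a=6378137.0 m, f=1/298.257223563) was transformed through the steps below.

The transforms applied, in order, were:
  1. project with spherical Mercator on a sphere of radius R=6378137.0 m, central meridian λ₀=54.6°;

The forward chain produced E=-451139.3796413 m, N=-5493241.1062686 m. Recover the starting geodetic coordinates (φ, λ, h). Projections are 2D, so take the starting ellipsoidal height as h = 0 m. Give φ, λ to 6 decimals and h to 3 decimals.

start: E=-451139.3796, N=-5493241.1063 m
→ merc⁻¹: φ=-44.17936300°, λ=50.54734600°

φ=-44.179363°, λ=50.547346°, h=0.000 m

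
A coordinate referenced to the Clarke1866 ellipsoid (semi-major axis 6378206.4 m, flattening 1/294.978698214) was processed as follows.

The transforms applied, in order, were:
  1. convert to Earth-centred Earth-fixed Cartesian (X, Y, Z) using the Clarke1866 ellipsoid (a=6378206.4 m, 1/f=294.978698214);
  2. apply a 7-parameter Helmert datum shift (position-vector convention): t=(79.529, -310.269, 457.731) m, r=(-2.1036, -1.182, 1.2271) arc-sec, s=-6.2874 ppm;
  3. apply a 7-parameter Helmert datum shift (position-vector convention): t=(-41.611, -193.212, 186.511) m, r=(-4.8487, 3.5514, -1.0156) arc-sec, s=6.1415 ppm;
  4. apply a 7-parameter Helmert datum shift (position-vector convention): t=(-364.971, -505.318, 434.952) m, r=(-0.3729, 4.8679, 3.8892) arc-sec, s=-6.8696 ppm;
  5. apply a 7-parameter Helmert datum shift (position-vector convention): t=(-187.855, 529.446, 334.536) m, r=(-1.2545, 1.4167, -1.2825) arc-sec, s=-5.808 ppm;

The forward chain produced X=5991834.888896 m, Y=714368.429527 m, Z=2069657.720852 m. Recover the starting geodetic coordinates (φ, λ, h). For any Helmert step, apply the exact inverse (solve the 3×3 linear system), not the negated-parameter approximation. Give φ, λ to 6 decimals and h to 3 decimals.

start: X=5991834.8889, Y=714368.4295, Z=2069657.7209 m
→ Helmert⁻¹: X=5992038.8939, Y=713867.8005, Z=2069380.7007
→ Helmert⁻¹: X=5992409.6669, Y=714261.2962, Z=2069102.6753
→ Helmert⁻¹: X=5992375.3340, Y=714430.9886, Z=2069023.4271
→ Helmert⁻¹: X=5992349.5869, Y=714689.0059, Z=2068551.6517
→ geod (Bowring, a=6378206.400): φ=19.03976300°, λ=6.80136300°, h=3571.0390 m

φ=19.039763°, λ=6.801363°, h=3571.039 m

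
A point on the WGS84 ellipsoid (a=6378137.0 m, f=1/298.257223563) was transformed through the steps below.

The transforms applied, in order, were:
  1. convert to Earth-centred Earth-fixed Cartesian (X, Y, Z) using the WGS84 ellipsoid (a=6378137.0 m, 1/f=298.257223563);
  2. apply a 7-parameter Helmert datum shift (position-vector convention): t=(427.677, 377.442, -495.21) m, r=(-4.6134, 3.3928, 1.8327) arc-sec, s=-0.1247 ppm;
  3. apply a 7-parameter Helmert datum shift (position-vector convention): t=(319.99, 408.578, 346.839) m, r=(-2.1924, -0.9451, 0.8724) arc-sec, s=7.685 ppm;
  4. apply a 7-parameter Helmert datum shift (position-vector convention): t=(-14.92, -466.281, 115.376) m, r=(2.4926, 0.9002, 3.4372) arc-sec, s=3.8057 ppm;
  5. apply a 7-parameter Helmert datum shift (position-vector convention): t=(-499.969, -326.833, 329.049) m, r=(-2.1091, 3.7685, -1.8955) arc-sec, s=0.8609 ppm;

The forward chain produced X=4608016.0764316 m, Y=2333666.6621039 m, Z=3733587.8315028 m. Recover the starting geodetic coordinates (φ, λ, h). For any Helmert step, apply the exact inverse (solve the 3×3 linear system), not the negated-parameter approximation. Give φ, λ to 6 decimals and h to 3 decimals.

φ=36.044795°, λ=26.858862°, h=2151.669 m

start: X=4608016.0764, Y=2333666.6621, Z=3733587.8315 m
→ Helmert⁻¹: X=4608422.4201, Y=2333995.6611, Z=3733363.6309
→ Helmert⁻¹: X=4608442.4097, Y=2334421.3768, Z=3733225.9497
→ Helmert⁻¹: X=4608113.9819, Y=2333935.6952, Z=3732854.1170
→ Helmert⁻¹: X=4607646.2013, Y=2333434.1000, Z=3733477.7732
→ geod (Bowring, a=6378137.000): φ=36.04479500°, λ=26.85886200°, h=2151.6690 m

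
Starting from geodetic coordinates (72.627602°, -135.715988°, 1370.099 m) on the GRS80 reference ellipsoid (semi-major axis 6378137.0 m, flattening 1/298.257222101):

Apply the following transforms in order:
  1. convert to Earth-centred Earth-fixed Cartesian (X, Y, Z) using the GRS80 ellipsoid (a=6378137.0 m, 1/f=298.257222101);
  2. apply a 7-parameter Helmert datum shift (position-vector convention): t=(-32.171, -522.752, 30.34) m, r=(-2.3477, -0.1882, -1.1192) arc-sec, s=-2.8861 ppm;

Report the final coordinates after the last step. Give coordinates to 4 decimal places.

X=-1367839.2693 m, Y=-1334475.9192 m, Z=6066297.1121 m

start: φ=72.627602°, λ=-135.715988°, h=1370.099 m
→ ECEF (a=6378137.000, f=1/298.257222101): X=-1367798.2724, Y=-1334033.4850, Z=6066270.3440
→ Helmert 7p (PV): X=-1367839.2693, Y=-1334475.9192, Z=6066297.1121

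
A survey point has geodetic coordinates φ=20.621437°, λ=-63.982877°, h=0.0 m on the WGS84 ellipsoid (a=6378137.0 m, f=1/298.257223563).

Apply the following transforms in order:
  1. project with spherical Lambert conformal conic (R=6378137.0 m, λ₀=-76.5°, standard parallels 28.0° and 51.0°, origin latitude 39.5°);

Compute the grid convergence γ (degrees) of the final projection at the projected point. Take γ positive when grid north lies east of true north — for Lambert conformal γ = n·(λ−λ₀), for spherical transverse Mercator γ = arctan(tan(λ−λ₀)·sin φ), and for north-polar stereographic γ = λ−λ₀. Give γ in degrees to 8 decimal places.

8.01657882

start: φ=20.621437°, λ=-63.982877°, h=0.000 m
→ into lcc (λ₀=-76.5°): φ=20.62143700°, λ−λ₀=12.51712300°
convergence γ = 8.01657882°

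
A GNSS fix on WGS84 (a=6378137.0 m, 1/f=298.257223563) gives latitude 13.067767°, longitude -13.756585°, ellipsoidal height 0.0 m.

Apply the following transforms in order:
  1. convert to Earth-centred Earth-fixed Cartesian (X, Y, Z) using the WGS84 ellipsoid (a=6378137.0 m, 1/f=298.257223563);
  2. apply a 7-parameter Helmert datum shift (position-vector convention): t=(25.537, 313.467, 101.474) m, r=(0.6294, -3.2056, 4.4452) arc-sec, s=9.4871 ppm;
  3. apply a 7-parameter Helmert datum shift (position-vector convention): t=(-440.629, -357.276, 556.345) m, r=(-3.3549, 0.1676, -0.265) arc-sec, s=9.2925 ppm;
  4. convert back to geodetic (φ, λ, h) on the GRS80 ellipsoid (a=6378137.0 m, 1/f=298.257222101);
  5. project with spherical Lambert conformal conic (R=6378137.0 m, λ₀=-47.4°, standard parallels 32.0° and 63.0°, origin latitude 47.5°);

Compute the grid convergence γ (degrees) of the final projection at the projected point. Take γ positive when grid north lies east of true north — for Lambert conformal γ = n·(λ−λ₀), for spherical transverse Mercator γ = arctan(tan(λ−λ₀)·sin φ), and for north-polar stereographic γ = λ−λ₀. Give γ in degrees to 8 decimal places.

25.12377041

start: φ=13.067767°, λ=-13.756585°, h=0.000 m
→ ECEF (a=6378137.000, f=1/298.257223563): X=6035776.8858, Y=-1477680.4561, Z=1432709.1749
→ Helmert 7p (PV): X=6035869.2643, Y=-1477255.3020, Z=1432913.5361
→ Helmert 7p (PV): X=6035483.9900, Y=-1477610.7535, Z=1433502.3198
→ geod (Bowring, a=6378137.000): φ=13.07536607°, λ=-13.75660295°, h=-113.8840 m
→ into lcc (λ₀=-47.4°): φ=13.07536607°, λ−λ₀=33.64339705°
convergence γ = 25.12377041°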